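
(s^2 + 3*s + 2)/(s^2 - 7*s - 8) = (s + 2)/(s - 8)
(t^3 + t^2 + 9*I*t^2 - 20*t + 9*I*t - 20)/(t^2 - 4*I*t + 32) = (t^2 + t*(1 + 5*I) + 5*I)/(t - 8*I)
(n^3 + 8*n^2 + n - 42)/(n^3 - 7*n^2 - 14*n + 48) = (n + 7)/(n - 8)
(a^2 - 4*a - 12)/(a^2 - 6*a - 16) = (a - 6)/(a - 8)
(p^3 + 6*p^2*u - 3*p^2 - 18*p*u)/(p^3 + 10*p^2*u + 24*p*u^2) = (p - 3)/(p + 4*u)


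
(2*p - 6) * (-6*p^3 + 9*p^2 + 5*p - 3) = -12*p^4 + 54*p^3 - 44*p^2 - 36*p + 18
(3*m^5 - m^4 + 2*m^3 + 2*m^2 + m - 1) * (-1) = -3*m^5 + m^4 - 2*m^3 - 2*m^2 - m + 1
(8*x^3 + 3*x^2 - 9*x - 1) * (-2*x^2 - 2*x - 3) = -16*x^5 - 22*x^4 - 12*x^3 + 11*x^2 + 29*x + 3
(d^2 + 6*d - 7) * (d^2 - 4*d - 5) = d^4 + 2*d^3 - 36*d^2 - 2*d + 35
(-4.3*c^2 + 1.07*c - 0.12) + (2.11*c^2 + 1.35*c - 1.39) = -2.19*c^2 + 2.42*c - 1.51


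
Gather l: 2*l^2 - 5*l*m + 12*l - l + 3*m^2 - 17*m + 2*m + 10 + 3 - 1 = 2*l^2 + l*(11 - 5*m) + 3*m^2 - 15*m + 12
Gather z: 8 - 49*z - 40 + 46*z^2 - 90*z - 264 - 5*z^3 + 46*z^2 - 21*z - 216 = -5*z^3 + 92*z^2 - 160*z - 512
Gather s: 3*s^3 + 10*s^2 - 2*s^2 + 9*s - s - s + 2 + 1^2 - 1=3*s^3 + 8*s^2 + 7*s + 2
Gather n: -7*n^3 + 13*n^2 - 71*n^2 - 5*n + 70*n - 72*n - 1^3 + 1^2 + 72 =-7*n^3 - 58*n^2 - 7*n + 72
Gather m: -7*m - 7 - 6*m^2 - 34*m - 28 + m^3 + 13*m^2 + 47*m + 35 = m^3 + 7*m^2 + 6*m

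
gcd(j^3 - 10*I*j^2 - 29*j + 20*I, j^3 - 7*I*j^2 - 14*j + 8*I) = j^2 - 5*I*j - 4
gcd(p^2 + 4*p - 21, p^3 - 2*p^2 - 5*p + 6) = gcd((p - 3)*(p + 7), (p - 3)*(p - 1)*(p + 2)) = p - 3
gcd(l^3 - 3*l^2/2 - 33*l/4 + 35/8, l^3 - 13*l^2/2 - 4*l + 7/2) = l - 1/2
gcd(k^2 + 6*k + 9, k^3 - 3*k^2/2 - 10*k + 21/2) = k + 3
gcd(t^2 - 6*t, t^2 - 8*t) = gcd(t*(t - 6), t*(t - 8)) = t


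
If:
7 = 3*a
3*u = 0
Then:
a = 7/3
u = 0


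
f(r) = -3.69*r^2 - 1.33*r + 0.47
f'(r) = -7.38*r - 1.33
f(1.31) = -7.60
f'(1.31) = -11.00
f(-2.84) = -25.51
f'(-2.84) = 19.63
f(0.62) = -1.77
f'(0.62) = -5.91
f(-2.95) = -27.72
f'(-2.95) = 20.44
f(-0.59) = -0.03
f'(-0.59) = 3.02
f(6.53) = -165.56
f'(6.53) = -49.52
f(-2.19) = -14.31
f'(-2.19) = 14.83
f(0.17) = 0.14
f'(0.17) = -2.58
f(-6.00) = -124.39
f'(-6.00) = 42.95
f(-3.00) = -28.75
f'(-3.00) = 20.81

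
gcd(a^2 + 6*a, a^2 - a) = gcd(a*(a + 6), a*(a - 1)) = a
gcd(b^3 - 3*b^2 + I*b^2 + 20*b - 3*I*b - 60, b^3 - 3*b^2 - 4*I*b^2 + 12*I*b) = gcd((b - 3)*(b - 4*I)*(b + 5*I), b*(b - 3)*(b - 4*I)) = b^2 + b*(-3 - 4*I) + 12*I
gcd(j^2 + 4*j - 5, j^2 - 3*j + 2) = j - 1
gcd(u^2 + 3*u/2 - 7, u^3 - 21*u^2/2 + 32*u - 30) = u - 2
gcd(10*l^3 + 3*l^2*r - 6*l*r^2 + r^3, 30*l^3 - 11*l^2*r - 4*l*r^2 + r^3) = 10*l^2 - 7*l*r + r^2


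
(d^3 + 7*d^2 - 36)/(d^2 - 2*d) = d + 9 + 18/d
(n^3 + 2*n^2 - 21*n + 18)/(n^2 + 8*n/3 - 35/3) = 3*(n^3 + 2*n^2 - 21*n + 18)/(3*n^2 + 8*n - 35)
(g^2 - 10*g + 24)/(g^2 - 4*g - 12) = (g - 4)/(g + 2)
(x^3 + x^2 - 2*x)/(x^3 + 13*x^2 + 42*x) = (x^2 + x - 2)/(x^2 + 13*x + 42)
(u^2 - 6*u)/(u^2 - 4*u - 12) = u/(u + 2)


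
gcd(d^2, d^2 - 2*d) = d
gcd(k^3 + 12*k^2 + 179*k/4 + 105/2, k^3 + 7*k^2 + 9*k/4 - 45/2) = k^2 + 17*k/2 + 15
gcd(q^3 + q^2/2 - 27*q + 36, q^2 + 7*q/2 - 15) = q + 6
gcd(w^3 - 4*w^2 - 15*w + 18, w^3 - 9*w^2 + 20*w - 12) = w^2 - 7*w + 6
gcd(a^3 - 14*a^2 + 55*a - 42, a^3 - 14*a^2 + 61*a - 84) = a - 7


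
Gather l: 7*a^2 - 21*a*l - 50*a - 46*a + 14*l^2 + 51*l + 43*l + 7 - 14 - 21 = 7*a^2 - 96*a + 14*l^2 + l*(94 - 21*a) - 28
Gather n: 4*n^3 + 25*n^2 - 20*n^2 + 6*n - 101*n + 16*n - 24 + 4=4*n^3 + 5*n^2 - 79*n - 20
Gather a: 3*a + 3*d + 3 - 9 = 3*a + 3*d - 6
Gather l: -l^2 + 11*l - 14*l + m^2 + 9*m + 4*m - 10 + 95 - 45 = -l^2 - 3*l + m^2 + 13*m + 40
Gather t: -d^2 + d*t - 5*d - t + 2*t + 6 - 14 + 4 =-d^2 - 5*d + t*(d + 1) - 4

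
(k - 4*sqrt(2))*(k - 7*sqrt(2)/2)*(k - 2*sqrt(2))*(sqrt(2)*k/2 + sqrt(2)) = sqrt(2)*k^4/2 - 19*k^3/2 + sqrt(2)*k^3 - 19*k^2 + 29*sqrt(2)*k^2 - 56*k + 58*sqrt(2)*k - 112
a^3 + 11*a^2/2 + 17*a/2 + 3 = (a + 1/2)*(a + 2)*(a + 3)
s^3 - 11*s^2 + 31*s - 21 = (s - 7)*(s - 3)*(s - 1)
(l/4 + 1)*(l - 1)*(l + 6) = l^3/4 + 9*l^2/4 + 7*l/2 - 6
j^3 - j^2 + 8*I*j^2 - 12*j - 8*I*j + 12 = (j - 1)*(j + 2*I)*(j + 6*I)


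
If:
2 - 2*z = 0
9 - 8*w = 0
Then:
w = 9/8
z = 1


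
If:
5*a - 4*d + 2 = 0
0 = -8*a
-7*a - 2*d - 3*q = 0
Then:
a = 0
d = 1/2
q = -1/3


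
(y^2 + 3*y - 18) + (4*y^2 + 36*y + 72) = 5*y^2 + 39*y + 54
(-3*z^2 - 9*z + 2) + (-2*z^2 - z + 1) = -5*z^2 - 10*z + 3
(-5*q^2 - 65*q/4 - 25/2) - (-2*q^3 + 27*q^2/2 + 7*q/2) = 2*q^3 - 37*q^2/2 - 79*q/4 - 25/2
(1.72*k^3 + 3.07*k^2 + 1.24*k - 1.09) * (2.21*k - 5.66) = 3.8012*k^4 - 2.9505*k^3 - 14.6358*k^2 - 9.4273*k + 6.1694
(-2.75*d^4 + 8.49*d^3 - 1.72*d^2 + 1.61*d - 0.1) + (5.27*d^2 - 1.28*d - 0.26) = -2.75*d^4 + 8.49*d^3 + 3.55*d^2 + 0.33*d - 0.36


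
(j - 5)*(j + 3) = j^2 - 2*j - 15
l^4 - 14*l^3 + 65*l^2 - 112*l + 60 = (l - 6)*(l - 5)*(l - 2)*(l - 1)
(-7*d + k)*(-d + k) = 7*d^2 - 8*d*k + k^2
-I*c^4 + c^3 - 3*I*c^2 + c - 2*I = (c - I)^2*(c + 2*I)*(-I*c + 1)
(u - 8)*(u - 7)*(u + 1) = u^3 - 14*u^2 + 41*u + 56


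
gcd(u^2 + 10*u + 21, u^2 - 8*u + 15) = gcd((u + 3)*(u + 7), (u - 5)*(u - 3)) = 1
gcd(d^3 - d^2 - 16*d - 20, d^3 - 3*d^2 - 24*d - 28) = d^2 + 4*d + 4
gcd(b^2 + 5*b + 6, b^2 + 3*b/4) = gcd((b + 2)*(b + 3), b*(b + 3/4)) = 1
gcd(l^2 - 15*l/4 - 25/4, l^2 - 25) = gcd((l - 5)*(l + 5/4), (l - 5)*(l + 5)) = l - 5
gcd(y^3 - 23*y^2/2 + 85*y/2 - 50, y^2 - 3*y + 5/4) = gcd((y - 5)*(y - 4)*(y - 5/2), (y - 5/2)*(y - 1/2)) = y - 5/2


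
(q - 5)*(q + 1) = q^2 - 4*q - 5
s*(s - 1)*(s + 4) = s^3 + 3*s^2 - 4*s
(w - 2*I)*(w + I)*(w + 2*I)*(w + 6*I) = w^4 + 7*I*w^3 - 2*w^2 + 28*I*w - 24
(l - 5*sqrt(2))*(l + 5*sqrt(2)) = l^2 - 50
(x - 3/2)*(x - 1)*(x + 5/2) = x^3 - 19*x/4 + 15/4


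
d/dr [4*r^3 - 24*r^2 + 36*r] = 12*r^2 - 48*r + 36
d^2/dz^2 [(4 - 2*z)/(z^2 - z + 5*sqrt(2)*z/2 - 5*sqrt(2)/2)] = 8*((2 - z)*(4*z - 2 + 5*sqrt(2))^2 + (6*z - 6 + 5*sqrt(2))*(2*z^2 - 2*z + 5*sqrt(2)*z - 5*sqrt(2)))/(2*z^2 - 2*z + 5*sqrt(2)*z - 5*sqrt(2))^3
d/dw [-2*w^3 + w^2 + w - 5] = -6*w^2 + 2*w + 1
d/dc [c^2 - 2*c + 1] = 2*c - 2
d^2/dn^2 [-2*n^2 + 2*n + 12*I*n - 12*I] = -4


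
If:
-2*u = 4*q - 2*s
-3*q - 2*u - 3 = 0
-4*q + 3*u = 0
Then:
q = -9/17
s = -30/17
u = -12/17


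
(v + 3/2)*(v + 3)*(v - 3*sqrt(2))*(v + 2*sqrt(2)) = v^4 - sqrt(2)*v^3 + 9*v^3/2 - 15*v^2/2 - 9*sqrt(2)*v^2/2 - 54*v - 9*sqrt(2)*v/2 - 54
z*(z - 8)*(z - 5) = z^3 - 13*z^2 + 40*z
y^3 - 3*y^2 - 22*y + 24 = (y - 6)*(y - 1)*(y + 4)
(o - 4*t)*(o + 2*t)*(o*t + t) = o^3*t - 2*o^2*t^2 + o^2*t - 8*o*t^3 - 2*o*t^2 - 8*t^3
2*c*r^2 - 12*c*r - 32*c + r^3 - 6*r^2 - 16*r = (2*c + r)*(r - 8)*(r + 2)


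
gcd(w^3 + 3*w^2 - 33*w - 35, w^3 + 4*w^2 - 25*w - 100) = w - 5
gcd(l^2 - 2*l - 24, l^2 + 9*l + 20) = l + 4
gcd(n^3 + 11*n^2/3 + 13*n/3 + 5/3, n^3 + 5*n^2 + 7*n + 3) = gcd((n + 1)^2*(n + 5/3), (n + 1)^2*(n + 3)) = n^2 + 2*n + 1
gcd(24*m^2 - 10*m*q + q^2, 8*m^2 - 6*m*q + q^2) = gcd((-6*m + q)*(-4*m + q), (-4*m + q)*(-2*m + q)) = -4*m + q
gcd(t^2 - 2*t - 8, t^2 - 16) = t - 4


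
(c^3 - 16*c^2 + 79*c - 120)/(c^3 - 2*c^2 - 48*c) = (c^2 - 8*c + 15)/(c*(c + 6))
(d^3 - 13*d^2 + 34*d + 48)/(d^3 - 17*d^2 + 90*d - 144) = (d + 1)/(d - 3)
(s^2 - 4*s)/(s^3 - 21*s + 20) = s/(s^2 + 4*s - 5)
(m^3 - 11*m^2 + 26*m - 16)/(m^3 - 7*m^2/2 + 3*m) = 2*(m^2 - 9*m + 8)/(m*(2*m - 3))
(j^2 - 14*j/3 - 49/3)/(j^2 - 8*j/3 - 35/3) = (j - 7)/(j - 5)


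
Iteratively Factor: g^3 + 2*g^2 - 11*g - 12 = (g + 1)*(g^2 + g - 12) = (g - 3)*(g + 1)*(g + 4)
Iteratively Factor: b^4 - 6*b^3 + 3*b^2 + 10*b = (b)*(b^3 - 6*b^2 + 3*b + 10) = b*(b - 5)*(b^2 - b - 2) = b*(b - 5)*(b + 1)*(b - 2)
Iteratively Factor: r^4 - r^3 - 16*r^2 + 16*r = (r - 4)*(r^3 + 3*r^2 - 4*r) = (r - 4)*(r - 1)*(r^2 + 4*r) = (r - 4)*(r - 1)*(r + 4)*(r)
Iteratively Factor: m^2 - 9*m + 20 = (m - 4)*(m - 5)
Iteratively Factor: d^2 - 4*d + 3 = (d - 3)*(d - 1)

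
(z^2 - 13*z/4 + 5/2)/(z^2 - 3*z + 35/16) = 4*(z - 2)/(4*z - 7)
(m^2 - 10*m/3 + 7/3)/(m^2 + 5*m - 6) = (m - 7/3)/(m + 6)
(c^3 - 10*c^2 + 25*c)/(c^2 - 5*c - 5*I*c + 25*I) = c*(c - 5)/(c - 5*I)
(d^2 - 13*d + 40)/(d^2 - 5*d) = (d - 8)/d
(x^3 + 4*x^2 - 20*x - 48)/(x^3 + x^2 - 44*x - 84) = (x - 4)/(x - 7)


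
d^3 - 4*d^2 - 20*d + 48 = (d - 6)*(d - 2)*(d + 4)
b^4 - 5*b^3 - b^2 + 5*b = b*(b - 5)*(b - 1)*(b + 1)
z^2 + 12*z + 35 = (z + 5)*(z + 7)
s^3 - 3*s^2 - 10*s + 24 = (s - 4)*(s - 2)*(s + 3)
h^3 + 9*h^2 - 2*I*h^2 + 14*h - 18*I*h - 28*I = (h + 2)*(h + 7)*(h - 2*I)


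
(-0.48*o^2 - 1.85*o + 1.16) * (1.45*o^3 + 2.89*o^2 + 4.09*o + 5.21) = -0.696*o^5 - 4.0697*o^4 - 5.6277*o^3 - 6.7149*o^2 - 4.8941*o + 6.0436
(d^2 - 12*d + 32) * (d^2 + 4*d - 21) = d^4 - 8*d^3 - 37*d^2 + 380*d - 672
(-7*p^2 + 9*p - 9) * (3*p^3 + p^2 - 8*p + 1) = -21*p^5 + 20*p^4 + 38*p^3 - 88*p^2 + 81*p - 9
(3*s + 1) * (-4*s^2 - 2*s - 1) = -12*s^3 - 10*s^2 - 5*s - 1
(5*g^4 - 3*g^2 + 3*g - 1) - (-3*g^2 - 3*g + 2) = 5*g^4 + 6*g - 3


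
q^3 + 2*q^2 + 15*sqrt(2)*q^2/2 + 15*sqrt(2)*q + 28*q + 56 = (q + 2)*(q + 7*sqrt(2)/2)*(q + 4*sqrt(2))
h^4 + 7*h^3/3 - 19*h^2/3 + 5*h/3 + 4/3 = (h - 1)^2*(h + 1/3)*(h + 4)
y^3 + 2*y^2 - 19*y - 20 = (y - 4)*(y + 1)*(y + 5)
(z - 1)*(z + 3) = z^2 + 2*z - 3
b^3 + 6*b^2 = b^2*(b + 6)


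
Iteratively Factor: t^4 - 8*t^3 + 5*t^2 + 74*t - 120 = (t - 5)*(t^3 - 3*t^2 - 10*t + 24) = (t - 5)*(t + 3)*(t^2 - 6*t + 8) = (t - 5)*(t - 2)*(t + 3)*(t - 4)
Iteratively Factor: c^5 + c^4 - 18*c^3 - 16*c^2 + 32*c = (c + 2)*(c^4 - c^3 - 16*c^2 + 16*c) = (c - 4)*(c + 2)*(c^3 + 3*c^2 - 4*c) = c*(c - 4)*(c + 2)*(c^2 + 3*c - 4) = c*(c - 4)*(c - 1)*(c + 2)*(c + 4)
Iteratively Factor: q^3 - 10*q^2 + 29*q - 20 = (q - 4)*(q^2 - 6*q + 5) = (q - 4)*(q - 1)*(q - 5)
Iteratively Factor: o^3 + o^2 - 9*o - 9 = (o + 3)*(o^2 - 2*o - 3) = (o + 1)*(o + 3)*(o - 3)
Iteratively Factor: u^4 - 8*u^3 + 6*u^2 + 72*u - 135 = (u - 3)*(u^3 - 5*u^2 - 9*u + 45) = (u - 5)*(u - 3)*(u^2 - 9) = (u - 5)*(u - 3)*(u + 3)*(u - 3)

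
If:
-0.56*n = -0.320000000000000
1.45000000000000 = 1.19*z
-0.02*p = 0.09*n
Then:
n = 0.57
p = -2.57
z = 1.22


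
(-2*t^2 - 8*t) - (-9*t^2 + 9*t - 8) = 7*t^2 - 17*t + 8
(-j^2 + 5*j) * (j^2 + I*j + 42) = -j^4 + 5*j^3 - I*j^3 - 42*j^2 + 5*I*j^2 + 210*j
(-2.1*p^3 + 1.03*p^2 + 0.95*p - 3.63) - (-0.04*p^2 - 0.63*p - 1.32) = -2.1*p^3 + 1.07*p^2 + 1.58*p - 2.31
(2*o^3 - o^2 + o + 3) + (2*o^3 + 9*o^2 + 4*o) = 4*o^3 + 8*o^2 + 5*o + 3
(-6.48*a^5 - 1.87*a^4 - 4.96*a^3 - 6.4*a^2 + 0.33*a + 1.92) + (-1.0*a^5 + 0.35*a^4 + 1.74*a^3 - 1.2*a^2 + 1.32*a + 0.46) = -7.48*a^5 - 1.52*a^4 - 3.22*a^3 - 7.6*a^2 + 1.65*a + 2.38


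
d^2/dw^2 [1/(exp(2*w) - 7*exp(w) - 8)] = ((7 - 4*exp(w))*(-exp(2*w) + 7*exp(w) + 8) - 2*(2*exp(w) - 7)^2*exp(w))*exp(w)/(-exp(2*w) + 7*exp(w) + 8)^3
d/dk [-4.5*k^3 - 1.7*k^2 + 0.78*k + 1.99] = -13.5*k^2 - 3.4*k + 0.78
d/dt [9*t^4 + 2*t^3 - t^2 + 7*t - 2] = 36*t^3 + 6*t^2 - 2*t + 7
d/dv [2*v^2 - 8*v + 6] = 4*v - 8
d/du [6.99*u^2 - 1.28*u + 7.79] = 13.98*u - 1.28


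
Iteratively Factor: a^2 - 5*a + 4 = (a - 4)*(a - 1)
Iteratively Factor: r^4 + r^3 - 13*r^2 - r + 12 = (r - 3)*(r^3 + 4*r^2 - r - 4) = (r - 3)*(r + 1)*(r^2 + 3*r - 4) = (r - 3)*(r + 1)*(r + 4)*(r - 1)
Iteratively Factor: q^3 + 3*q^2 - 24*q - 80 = (q + 4)*(q^2 - q - 20) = (q - 5)*(q + 4)*(q + 4)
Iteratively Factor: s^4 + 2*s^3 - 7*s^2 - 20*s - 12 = (s + 2)*(s^3 - 7*s - 6) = (s - 3)*(s + 2)*(s^2 + 3*s + 2) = (s - 3)*(s + 1)*(s + 2)*(s + 2)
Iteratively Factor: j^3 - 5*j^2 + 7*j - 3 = (j - 1)*(j^2 - 4*j + 3) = (j - 1)^2*(j - 3)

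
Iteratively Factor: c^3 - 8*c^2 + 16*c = (c - 4)*(c^2 - 4*c) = c*(c - 4)*(c - 4)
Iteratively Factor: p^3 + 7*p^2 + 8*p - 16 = (p + 4)*(p^2 + 3*p - 4) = (p - 1)*(p + 4)*(p + 4)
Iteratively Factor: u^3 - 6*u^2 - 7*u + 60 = (u - 4)*(u^2 - 2*u - 15) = (u - 4)*(u + 3)*(u - 5)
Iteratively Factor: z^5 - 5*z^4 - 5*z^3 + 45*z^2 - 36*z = (z - 3)*(z^4 - 2*z^3 - 11*z^2 + 12*z) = (z - 4)*(z - 3)*(z^3 + 2*z^2 - 3*z) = (z - 4)*(z - 3)*(z + 3)*(z^2 - z) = (z - 4)*(z - 3)*(z - 1)*(z + 3)*(z)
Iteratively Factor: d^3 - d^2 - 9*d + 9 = (d - 1)*(d^2 - 9) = (d - 3)*(d - 1)*(d + 3)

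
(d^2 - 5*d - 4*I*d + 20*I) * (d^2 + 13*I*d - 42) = d^4 - 5*d^3 + 9*I*d^3 + 10*d^2 - 45*I*d^2 - 50*d + 168*I*d - 840*I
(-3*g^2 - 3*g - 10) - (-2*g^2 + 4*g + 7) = -g^2 - 7*g - 17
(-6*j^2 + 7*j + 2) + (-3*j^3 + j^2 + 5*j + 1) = -3*j^3 - 5*j^2 + 12*j + 3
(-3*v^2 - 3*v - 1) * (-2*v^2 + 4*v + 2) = 6*v^4 - 6*v^3 - 16*v^2 - 10*v - 2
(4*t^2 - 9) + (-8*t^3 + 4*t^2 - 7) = -8*t^3 + 8*t^2 - 16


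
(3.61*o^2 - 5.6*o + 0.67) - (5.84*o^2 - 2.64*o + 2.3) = -2.23*o^2 - 2.96*o - 1.63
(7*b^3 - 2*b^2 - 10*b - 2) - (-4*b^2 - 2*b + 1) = 7*b^3 + 2*b^2 - 8*b - 3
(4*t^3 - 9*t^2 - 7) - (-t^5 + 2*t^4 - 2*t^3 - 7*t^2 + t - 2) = t^5 - 2*t^4 + 6*t^3 - 2*t^2 - t - 5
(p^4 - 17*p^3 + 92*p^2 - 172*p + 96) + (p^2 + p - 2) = p^4 - 17*p^3 + 93*p^2 - 171*p + 94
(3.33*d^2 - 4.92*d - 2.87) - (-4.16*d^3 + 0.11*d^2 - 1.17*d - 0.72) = 4.16*d^3 + 3.22*d^2 - 3.75*d - 2.15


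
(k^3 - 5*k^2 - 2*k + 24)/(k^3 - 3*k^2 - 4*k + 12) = (k - 4)/(k - 2)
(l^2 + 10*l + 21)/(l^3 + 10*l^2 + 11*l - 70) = (l + 3)/(l^2 + 3*l - 10)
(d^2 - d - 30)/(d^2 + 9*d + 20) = (d - 6)/(d + 4)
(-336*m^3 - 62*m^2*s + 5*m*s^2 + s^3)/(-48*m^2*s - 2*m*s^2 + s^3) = (7*m + s)/s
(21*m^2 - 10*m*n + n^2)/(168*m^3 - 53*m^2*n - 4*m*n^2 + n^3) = (7*m - n)/(56*m^2 + m*n - n^2)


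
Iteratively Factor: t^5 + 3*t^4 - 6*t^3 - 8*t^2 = (t)*(t^4 + 3*t^3 - 6*t^2 - 8*t) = t*(t + 1)*(t^3 + 2*t^2 - 8*t) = t^2*(t + 1)*(t^2 + 2*t - 8) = t^2*(t - 2)*(t + 1)*(t + 4)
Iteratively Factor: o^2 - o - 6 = (o + 2)*(o - 3)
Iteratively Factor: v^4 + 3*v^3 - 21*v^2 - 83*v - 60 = (v - 5)*(v^3 + 8*v^2 + 19*v + 12) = (v - 5)*(v + 3)*(v^2 + 5*v + 4) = (v - 5)*(v + 3)*(v + 4)*(v + 1)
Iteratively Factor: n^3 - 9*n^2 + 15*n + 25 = (n - 5)*(n^2 - 4*n - 5) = (n - 5)^2*(n + 1)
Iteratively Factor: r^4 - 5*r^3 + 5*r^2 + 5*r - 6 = (r - 3)*(r^3 - 2*r^2 - r + 2) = (r - 3)*(r - 2)*(r^2 - 1) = (r - 3)*(r - 2)*(r + 1)*(r - 1)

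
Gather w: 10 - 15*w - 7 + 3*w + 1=4 - 12*w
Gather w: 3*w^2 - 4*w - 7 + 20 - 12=3*w^2 - 4*w + 1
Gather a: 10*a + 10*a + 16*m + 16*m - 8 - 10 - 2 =20*a + 32*m - 20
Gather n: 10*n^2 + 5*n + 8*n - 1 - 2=10*n^2 + 13*n - 3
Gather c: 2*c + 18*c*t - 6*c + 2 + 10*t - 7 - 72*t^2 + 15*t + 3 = c*(18*t - 4) - 72*t^2 + 25*t - 2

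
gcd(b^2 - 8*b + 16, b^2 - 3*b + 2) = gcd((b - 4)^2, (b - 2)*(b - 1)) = 1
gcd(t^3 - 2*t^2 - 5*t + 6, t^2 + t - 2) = t^2 + t - 2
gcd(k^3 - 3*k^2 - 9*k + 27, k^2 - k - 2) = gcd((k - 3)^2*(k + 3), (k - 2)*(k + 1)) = 1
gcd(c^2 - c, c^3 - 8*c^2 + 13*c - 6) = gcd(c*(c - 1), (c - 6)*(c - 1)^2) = c - 1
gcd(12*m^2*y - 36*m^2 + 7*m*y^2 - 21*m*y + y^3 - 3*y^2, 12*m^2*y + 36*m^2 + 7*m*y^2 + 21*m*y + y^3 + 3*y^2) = 12*m^2 + 7*m*y + y^2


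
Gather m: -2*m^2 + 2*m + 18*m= -2*m^2 + 20*m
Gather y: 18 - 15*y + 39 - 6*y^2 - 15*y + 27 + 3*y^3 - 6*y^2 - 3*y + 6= 3*y^3 - 12*y^2 - 33*y + 90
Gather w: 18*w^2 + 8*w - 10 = 18*w^2 + 8*w - 10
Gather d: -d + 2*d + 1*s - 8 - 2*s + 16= d - s + 8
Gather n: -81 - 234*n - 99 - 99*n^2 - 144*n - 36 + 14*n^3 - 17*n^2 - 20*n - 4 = 14*n^3 - 116*n^2 - 398*n - 220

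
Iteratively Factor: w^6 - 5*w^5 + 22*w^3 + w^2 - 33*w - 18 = (w - 2)*(w^5 - 3*w^4 - 6*w^3 + 10*w^2 + 21*w + 9) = (w - 2)*(w + 1)*(w^4 - 4*w^3 - 2*w^2 + 12*w + 9) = (w - 2)*(w + 1)^2*(w^3 - 5*w^2 + 3*w + 9) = (w - 2)*(w + 1)^3*(w^2 - 6*w + 9) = (w - 3)*(w - 2)*(w + 1)^3*(w - 3)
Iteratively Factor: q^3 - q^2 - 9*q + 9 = (q - 1)*(q^2 - 9) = (q - 3)*(q - 1)*(q + 3)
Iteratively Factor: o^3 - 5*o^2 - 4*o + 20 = (o + 2)*(o^2 - 7*o + 10) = (o - 2)*(o + 2)*(o - 5)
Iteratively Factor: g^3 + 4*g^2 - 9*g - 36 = (g - 3)*(g^2 + 7*g + 12) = (g - 3)*(g + 3)*(g + 4)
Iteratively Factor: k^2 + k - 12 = (k - 3)*(k + 4)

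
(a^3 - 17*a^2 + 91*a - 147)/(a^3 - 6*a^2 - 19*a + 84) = (a - 7)/(a + 4)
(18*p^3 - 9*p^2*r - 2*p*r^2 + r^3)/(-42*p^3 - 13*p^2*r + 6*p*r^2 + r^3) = (-6*p^2 + p*r + r^2)/(14*p^2 + 9*p*r + r^2)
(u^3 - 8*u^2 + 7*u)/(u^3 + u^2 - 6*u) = (u^2 - 8*u + 7)/(u^2 + u - 6)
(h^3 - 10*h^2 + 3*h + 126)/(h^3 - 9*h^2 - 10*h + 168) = (h + 3)/(h + 4)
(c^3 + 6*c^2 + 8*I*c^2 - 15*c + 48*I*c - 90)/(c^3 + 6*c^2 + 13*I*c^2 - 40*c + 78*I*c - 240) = (c + 3*I)/(c + 8*I)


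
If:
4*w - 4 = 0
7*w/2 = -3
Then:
No Solution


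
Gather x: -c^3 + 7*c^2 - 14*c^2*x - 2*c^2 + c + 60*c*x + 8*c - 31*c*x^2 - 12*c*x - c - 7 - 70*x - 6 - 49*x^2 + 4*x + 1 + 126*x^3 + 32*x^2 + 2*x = -c^3 + 5*c^2 + 8*c + 126*x^3 + x^2*(-31*c - 17) + x*(-14*c^2 + 48*c - 64) - 12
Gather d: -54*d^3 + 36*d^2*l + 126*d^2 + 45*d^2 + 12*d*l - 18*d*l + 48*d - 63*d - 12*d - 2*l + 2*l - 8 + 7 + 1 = -54*d^3 + d^2*(36*l + 171) + d*(-6*l - 27)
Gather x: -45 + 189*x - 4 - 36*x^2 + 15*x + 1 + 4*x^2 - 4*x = -32*x^2 + 200*x - 48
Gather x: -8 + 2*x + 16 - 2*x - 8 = 0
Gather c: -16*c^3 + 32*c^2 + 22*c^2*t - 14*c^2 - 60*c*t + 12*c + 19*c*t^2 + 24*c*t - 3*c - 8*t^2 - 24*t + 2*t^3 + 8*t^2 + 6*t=-16*c^3 + c^2*(22*t + 18) + c*(19*t^2 - 36*t + 9) + 2*t^3 - 18*t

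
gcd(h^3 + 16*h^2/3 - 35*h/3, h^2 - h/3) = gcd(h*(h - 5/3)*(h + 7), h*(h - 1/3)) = h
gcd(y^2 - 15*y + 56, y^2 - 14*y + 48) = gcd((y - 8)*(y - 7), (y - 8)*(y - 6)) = y - 8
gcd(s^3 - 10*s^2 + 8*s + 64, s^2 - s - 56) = s - 8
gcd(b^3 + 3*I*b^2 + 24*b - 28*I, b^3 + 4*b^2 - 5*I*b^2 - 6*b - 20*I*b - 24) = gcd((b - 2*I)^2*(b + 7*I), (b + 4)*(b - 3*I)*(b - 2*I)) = b - 2*I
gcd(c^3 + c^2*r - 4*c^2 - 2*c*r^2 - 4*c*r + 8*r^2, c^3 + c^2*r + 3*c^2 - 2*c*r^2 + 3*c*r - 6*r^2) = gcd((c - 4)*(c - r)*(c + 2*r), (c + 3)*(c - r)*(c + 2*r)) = -c^2 - c*r + 2*r^2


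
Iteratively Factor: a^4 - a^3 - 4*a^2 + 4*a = (a)*(a^3 - a^2 - 4*a + 4) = a*(a - 1)*(a^2 - 4) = a*(a - 1)*(a + 2)*(a - 2)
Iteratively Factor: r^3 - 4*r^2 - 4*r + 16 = (r - 2)*(r^2 - 2*r - 8) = (r - 4)*(r - 2)*(r + 2)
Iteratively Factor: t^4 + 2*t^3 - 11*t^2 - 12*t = (t + 4)*(t^3 - 2*t^2 - 3*t) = t*(t + 4)*(t^2 - 2*t - 3) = t*(t + 1)*(t + 4)*(t - 3)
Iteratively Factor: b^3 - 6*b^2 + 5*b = (b - 5)*(b^2 - b) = b*(b - 5)*(b - 1)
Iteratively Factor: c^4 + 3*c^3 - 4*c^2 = (c)*(c^3 + 3*c^2 - 4*c) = c*(c + 4)*(c^2 - c) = c^2*(c + 4)*(c - 1)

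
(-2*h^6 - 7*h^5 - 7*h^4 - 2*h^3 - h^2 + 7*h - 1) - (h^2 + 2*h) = -2*h^6 - 7*h^5 - 7*h^4 - 2*h^3 - 2*h^2 + 5*h - 1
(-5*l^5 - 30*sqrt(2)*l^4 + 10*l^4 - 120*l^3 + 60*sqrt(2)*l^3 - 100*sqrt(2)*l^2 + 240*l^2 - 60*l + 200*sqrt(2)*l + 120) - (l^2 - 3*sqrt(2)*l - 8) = -5*l^5 - 30*sqrt(2)*l^4 + 10*l^4 - 120*l^3 + 60*sqrt(2)*l^3 - 100*sqrt(2)*l^2 + 239*l^2 - 60*l + 203*sqrt(2)*l + 128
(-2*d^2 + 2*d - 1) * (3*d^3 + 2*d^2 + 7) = -6*d^5 + 2*d^4 + d^3 - 16*d^2 + 14*d - 7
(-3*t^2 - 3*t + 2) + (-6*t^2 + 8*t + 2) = -9*t^2 + 5*t + 4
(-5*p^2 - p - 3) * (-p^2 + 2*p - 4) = 5*p^4 - 9*p^3 + 21*p^2 - 2*p + 12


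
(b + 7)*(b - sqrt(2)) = b^2 - sqrt(2)*b + 7*b - 7*sqrt(2)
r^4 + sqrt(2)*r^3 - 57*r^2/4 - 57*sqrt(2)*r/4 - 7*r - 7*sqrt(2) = (r - 4)*(r + 1/2)*(r + 7/2)*(r + sqrt(2))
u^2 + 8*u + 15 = (u + 3)*(u + 5)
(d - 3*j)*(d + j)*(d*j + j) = d^3*j - 2*d^2*j^2 + d^2*j - 3*d*j^3 - 2*d*j^2 - 3*j^3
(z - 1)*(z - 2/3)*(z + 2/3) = z^3 - z^2 - 4*z/9 + 4/9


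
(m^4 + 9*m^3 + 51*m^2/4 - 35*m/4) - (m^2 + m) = m^4 + 9*m^3 + 47*m^2/4 - 39*m/4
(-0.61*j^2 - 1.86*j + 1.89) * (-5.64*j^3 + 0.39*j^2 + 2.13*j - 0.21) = 3.4404*j^5 + 10.2525*j^4 - 12.6843*j^3 - 3.0966*j^2 + 4.4163*j - 0.3969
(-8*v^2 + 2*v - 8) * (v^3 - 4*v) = -8*v^5 + 2*v^4 + 24*v^3 - 8*v^2 + 32*v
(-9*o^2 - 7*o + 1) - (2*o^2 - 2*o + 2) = -11*o^2 - 5*o - 1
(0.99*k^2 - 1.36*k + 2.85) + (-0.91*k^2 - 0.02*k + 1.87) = 0.08*k^2 - 1.38*k + 4.72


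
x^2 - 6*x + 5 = (x - 5)*(x - 1)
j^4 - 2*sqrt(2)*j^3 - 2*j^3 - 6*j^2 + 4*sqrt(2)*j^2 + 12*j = j*(j - 2)*(j - 3*sqrt(2))*(j + sqrt(2))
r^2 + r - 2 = (r - 1)*(r + 2)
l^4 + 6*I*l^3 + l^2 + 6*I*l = l*(l - I)*(l + I)*(l + 6*I)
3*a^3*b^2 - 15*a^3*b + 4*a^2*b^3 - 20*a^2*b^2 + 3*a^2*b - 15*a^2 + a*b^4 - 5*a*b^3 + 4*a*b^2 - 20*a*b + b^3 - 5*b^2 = (a + b)*(3*a + b)*(b - 5)*(a*b + 1)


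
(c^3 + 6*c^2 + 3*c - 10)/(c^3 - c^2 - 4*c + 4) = (c + 5)/(c - 2)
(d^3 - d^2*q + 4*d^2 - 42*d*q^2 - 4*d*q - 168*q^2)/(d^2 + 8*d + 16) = (d^2 - d*q - 42*q^2)/(d + 4)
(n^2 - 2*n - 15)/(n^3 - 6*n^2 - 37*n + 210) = (n + 3)/(n^2 - n - 42)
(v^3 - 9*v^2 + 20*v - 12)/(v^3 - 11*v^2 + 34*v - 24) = (v - 2)/(v - 4)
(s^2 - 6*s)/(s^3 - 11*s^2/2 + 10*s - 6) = 2*s*(s - 6)/(2*s^3 - 11*s^2 + 20*s - 12)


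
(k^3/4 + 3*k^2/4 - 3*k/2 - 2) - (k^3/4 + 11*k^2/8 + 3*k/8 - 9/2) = -5*k^2/8 - 15*k/8 + 5/2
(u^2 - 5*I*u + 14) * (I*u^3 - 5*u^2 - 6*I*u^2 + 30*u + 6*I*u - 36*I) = I*u^5 - 6*I*u^4 + 45*I*u^3 - 40*u^2 - 270*I*u^2 + 240*u + 84*I*u - 504*I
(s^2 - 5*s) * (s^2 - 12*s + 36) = s^4 - 17*s^3 + 96*s^2 - 180*s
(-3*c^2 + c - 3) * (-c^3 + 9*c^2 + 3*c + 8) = 3*c^5 - 28*c^4 + 3*c^3 - 48*c^2 - c - 24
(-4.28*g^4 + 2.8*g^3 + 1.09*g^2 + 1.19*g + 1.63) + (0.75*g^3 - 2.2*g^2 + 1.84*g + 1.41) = -4.28*g^4 + 3.55*g^3 - 1.11*g^2 + 3.03*g + 3.04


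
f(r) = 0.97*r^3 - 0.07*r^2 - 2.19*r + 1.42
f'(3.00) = 23.58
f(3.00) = 20.41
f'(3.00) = 23.58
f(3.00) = 20.41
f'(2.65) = 17.87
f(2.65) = 13.18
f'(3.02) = 23.93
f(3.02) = 20.89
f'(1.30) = 2.55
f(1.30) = 0.59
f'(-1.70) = 6.46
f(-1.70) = 0.18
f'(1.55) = 4.58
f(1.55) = 1.47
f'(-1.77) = 7.17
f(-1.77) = -0.30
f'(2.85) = 21.05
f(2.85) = 17.06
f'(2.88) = 21.54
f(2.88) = 17.70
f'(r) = 2.91*r^2 - 0.14*r - 2.19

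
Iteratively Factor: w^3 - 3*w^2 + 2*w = (w - 1)*(w^2 - 2*w) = (w - 2)*(w - 1)*(w)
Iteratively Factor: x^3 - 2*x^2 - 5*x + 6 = (x + 2)*(x^2 - 4*x + 3) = (x - 3)*(x + 2)*(x - 1)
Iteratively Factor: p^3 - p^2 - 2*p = (p + 1)*(p^2 - 2*p) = p*(p + 1)*(p - 2)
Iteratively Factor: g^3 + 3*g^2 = (g)*(g^2 + 3*g) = g^2*(g + 3)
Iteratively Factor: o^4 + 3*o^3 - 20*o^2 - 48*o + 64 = (o + 4)*(o^3 - o^2 - 16*o + 16) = (o + 4)^2*(o^2 - 5*o + 4) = (o - 4)*(o + 4)^2*(o - 1)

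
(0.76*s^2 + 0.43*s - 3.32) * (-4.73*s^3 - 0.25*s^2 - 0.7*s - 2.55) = -3.5948*s^5 - 2.2239*s^4 + 15.0641*s^3 - 1.409*s^2 + 1.2275*s + 8.466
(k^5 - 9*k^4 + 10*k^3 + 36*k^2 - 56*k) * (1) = k^5 - 9*k^4 + 10*k^3 + 36*k^2 - 56*k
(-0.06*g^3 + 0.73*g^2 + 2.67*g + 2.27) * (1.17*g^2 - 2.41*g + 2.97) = -0.0702*g^5 + 0.9987*g^4 + 1.1864*g^3 - 1.6107*g^2 + 2.4592*g + 6.7419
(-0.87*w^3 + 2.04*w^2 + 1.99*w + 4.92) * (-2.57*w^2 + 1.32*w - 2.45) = 2.2359*w^5 - 6.3912*w^4 - 0.29*w^3 - 15.0156*w^2 + 1.6189*w - 12.054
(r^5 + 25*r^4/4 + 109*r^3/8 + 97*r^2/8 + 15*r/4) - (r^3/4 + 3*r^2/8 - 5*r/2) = r^5 + 25*r^4/4 + 107*r^3/8 + 47*r^2/4 + 25*r/4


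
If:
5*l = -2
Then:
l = -2/5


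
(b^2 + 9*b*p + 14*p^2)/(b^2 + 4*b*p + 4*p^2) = (b + 7*p)/(b + 2*p)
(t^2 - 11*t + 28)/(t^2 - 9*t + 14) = (t - 4)/(t - 2)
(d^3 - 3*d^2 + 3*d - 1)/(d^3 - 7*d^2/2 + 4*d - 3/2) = 2*(d - 1)/(2*d - 3)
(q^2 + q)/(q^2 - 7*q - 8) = q/(q - 8)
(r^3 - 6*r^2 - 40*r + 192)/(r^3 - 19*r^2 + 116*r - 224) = (r + 6)/(r - 7)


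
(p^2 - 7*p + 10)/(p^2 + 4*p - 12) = (p - 5)/(p + 6)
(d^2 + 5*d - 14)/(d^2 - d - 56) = (d - 2)/(d - 8)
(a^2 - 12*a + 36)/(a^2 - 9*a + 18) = (a - 6)/(a - 3)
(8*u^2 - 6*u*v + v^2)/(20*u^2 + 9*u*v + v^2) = (8*u^2 - 6*u*v + v^2)/(20*u^2 + 9*u*v + v^2)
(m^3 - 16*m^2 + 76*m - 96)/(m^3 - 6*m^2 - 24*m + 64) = (m - 6)/(m + 4)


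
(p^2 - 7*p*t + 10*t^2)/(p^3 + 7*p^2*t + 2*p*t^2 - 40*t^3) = (p - 5*t)/(p^2 + 9*p*t + 20*t^2)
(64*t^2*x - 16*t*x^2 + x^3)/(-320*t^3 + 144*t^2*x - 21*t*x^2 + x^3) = x/(-5*t + x)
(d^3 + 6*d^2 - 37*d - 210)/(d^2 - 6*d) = d + 12 + 35/d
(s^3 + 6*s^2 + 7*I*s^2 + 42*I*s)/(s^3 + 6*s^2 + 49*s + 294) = s/(s - 7*I)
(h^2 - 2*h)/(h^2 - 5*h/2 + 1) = 2*h/(2*h - 1)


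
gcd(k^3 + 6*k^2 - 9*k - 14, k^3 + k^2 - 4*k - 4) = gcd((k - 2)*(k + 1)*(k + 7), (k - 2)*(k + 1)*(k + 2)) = k^2 - k - 2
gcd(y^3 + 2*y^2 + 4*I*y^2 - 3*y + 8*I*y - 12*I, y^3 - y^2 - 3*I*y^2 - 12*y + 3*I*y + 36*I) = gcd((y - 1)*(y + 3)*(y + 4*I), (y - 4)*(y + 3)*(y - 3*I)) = y + 3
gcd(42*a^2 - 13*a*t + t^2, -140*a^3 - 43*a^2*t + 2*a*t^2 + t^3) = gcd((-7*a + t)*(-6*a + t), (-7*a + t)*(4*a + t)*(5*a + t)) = -7*a + t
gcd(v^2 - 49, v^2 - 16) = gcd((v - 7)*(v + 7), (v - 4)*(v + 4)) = 1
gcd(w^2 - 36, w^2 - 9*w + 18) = w - 6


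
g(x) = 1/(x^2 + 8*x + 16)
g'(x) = (-2*x - 8)/(x^2 + 8*x + 16)^2 = 2*(-x - 4)/(x^2 + 8*x + 16)^2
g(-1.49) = 0.16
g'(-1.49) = -0.13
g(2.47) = 0.02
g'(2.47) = -0.01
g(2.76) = 0.02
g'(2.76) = -0.01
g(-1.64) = 0.18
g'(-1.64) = -0.15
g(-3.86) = 51.02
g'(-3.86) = -728.86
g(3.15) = 0.02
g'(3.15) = -0.01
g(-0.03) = 0.06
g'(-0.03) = -0.03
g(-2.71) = 0.60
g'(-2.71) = -0.93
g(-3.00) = 1.00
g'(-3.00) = -2.00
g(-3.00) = 1.00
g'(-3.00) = -2.00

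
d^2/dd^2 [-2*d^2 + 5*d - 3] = -4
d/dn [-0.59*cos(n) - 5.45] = 0.59*sin(n)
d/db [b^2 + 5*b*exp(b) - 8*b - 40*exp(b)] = 5*b*exp(b) + 2*b - 35*exp(b) - 8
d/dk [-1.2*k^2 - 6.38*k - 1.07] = -2.4*k - 6.38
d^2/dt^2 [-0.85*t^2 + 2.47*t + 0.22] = -1.70000000000000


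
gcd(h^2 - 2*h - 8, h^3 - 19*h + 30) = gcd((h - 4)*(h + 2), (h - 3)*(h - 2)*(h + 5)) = 1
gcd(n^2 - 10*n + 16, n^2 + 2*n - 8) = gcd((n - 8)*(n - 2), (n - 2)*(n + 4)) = n - 2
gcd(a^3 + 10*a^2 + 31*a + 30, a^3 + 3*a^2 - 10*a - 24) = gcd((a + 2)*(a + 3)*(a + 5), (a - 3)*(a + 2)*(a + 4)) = a + 2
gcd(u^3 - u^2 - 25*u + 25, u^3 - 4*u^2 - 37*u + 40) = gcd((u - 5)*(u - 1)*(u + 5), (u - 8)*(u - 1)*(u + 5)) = u^2 + 4*u - 5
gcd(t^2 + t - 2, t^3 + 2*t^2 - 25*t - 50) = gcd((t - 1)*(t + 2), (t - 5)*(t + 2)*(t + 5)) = t + 2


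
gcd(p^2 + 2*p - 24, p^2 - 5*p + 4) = p - 4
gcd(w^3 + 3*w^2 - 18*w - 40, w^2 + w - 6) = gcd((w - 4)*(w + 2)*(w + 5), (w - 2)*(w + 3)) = 1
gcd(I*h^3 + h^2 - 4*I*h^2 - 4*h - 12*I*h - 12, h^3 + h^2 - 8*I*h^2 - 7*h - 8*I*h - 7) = h - I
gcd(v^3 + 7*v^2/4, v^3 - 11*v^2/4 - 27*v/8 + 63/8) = v + 7/4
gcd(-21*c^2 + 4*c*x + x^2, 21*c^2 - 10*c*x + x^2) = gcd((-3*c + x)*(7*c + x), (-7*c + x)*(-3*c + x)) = -3*c + x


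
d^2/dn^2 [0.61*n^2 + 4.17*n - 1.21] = 1.22000000000000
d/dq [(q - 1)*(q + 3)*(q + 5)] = 3*q^2 + 14*q + 7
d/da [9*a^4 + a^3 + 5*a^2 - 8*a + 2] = 36*a^3 + 3*a^2 + 10*a - 8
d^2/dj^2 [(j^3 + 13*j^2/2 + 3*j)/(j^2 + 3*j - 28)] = (41*j^3 + 588*j^2 + 5208*j + 10696)/(j^6 + 9*j^5 - 57*j^4 - 477*j^3 + 1596*j^2 + 7056*j - 21952)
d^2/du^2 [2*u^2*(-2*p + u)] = -8*p + 12*u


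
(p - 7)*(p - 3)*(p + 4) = p^3 - 6*p^2 - 19*p + 84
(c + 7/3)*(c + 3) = c^2 + 16*c/3 + 7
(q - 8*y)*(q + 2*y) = q^2 - 6*q*y - 16*y^2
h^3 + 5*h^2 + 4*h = h*(h + 1)*(h + 4)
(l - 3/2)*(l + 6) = l^2 + 9*l/2 - 9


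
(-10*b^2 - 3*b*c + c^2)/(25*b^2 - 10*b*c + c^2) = (-2*b - c)/(5*b - c)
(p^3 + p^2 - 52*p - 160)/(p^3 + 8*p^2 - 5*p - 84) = (p^2 - 3*p - 40)/(p^2 + 4*p - 21)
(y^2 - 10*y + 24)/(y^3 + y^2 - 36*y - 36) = (y - 4)/(y^2 + 7*y + 6)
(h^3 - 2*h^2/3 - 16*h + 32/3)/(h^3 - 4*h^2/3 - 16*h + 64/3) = (3*h - 2)/(3*h - 4)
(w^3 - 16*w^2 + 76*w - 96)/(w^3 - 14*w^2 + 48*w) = (w - 2)/w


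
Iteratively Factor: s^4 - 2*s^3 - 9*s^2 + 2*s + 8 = (s + 1)*(s^3 - 3*s^2 - 6*s + 8) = (s - 4)*(s + 1)*(s^2 + s - 2) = (s - 4)*(s + 1)*(s + 2)*(s - 1)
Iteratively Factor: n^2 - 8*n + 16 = (n - 4)*(n - 4)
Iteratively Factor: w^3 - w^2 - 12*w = (w + 3)*(w^2 - 4*w) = w*(w + 3)*(w - 4)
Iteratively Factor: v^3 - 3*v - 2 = (v + 1)*(v^2 - v - 2) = (v + 1)^2*(v - 2)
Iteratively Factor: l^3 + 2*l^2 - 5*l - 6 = (l + 1)*(l^2 + l - 6) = (l + 1)*(l + 3)*(l - 2)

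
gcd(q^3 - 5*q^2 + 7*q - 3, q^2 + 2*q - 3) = q - 1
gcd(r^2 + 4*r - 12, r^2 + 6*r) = r + 6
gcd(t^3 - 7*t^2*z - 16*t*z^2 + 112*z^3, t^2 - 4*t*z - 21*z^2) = -t + 7*z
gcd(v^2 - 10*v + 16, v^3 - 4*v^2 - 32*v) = v - 8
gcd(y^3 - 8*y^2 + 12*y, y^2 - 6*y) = y^2 - 6*y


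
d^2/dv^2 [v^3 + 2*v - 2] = 6*v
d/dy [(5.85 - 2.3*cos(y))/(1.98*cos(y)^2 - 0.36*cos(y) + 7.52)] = (-4.554*cos(y)^2 + 23.166*cos(y) + 15.19)*sin(y)/(3.9204*cos(y)^4 - 1.4256*cos(y)^3 + 29.9088*cos(y)^2 - 5.4144*cos(y) + 56.5504)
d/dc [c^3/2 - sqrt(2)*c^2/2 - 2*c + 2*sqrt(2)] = 3*c^2/2 - sqrt(2)*c - 2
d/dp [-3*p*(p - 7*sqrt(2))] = -6*p + 21*sqrt(2)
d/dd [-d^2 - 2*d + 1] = -2*d - 2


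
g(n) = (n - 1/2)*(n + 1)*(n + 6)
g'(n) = (n - 1/2)*(n + 1) + (n - 1/2)*(n + 6) + (n + 1)*(n + 6)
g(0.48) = -0.19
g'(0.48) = 9.43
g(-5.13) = 20.23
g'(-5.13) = 14.76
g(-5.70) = 8.74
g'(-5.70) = 25.87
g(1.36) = 14.94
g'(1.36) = 25.73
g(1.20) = 11.09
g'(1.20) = 22.42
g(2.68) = 69.63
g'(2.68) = 58.89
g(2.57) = 63.33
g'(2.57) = 55.72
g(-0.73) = -1.75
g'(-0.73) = -5.39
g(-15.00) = -1953.00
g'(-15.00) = 482.50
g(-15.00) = -1953.00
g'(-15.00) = 482.50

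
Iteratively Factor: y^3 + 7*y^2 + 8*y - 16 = (y + 4)*(y^2 + 3*y - 4) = (y - 1)*(y + 4)*(y + 4)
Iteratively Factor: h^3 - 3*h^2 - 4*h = (h - 4)*(h^2 + h) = (h - 4)*(h + 1)*(h)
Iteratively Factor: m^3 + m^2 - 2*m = (m)*(m^2 + m - 2) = m*(m - 1)*(m + 2)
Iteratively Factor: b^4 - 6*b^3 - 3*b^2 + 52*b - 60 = (b + 3)*(b^3 - 9*b^2 + 24*b - 20) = (b - 2)*(b + 3)*(b^2 - 7*b + 10) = (b - 5)*(b - 2)*(b + 3)*(b - 2)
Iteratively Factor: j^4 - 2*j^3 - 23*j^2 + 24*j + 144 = (j + 3)*(j^3 - 5*j^2 - 8*j + 48) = (j - 4)*(j + 3)*(j^2 - j - 12) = (j - 4)*(j + 3)^2*(j - 4)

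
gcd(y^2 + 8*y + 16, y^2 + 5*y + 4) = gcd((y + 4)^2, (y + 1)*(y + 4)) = y + 4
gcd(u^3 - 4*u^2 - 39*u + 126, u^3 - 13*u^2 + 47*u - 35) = u - 7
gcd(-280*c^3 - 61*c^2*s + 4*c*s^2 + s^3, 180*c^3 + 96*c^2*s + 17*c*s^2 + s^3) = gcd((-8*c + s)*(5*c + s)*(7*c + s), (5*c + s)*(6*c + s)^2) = 5*c + s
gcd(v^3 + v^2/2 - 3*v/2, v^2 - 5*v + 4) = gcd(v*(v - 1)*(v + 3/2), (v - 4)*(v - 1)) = v - 1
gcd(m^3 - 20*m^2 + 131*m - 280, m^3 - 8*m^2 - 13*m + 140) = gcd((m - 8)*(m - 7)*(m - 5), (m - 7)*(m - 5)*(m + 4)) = m^2 - 12*m + 35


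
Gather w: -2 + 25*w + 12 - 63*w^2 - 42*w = -63*w^2 - 17*w + 10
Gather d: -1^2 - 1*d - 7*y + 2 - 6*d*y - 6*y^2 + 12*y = d*(-6*y - 1) - 6*y^2 + 5*y + 1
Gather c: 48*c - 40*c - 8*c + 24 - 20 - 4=0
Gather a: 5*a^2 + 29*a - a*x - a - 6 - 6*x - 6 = 5*a^2 + a*(28 - x) - 6*x - 12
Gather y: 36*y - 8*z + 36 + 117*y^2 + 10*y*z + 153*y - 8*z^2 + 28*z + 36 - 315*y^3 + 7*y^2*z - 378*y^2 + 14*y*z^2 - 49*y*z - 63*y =-315*y^3 + y^2*(7*z - 261) + y*(14*z^2 - 39*z + 126) - 8*z^2 + 20*z + 72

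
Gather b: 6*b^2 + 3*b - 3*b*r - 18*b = 6*b^2 + b*(-3*r - 15)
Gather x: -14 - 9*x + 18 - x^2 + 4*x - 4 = -x^2 - 5*x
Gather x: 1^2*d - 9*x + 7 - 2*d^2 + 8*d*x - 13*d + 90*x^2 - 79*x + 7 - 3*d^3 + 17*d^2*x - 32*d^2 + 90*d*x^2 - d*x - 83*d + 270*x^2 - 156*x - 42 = -3*d^3 - 34*d^2 - 95*d + x^2*(90*d + 360) + x*(17*d^2 + 7*d - 244) - 28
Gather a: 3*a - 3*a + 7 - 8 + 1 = 0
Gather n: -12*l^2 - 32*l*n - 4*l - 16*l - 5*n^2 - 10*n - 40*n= -12*l^2 - 20*l - 5*n^2 + n*(-32*l - 50)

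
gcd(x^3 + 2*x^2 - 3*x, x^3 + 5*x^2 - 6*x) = x^2 - x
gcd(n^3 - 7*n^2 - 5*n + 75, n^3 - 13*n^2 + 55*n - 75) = n^2 - 10*n + 25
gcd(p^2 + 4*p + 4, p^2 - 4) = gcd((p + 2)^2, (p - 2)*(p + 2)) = p + 2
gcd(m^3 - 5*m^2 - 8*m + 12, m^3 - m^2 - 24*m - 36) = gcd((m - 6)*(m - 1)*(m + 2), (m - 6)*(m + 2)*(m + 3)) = m^2 - 4*m - 12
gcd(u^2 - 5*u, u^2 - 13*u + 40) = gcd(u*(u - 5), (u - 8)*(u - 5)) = u - 5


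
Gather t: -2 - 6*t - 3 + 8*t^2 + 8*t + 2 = 8*t^2 + 2*t - 3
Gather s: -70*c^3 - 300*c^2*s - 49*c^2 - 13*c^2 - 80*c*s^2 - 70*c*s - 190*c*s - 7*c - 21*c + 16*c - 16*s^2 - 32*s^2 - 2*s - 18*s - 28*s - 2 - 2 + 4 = -70*c^3 - 62*c^2 - 12*c + s^2*(-80*c - 48) + s*(-300*c^2 - 260*c - 48)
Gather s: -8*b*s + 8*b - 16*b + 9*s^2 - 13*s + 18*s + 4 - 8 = -8*b + 9*s^2 + s*(5 - 8*b) - 4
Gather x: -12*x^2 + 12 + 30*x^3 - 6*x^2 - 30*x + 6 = 30*x^3 - 18*x^2 - 30*x + 18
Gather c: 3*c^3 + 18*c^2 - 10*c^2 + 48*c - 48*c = 3*c^3 + 8*c^2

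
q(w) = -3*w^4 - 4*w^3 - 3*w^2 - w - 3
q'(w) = -12*w^3 - 12*w^2 - 6*w - 1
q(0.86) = -10.26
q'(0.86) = -22.67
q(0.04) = -3.05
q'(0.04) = -1.26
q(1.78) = -66.96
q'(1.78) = -117.38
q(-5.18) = -1682.28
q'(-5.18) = 1375.99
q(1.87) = -78.20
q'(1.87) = -132.65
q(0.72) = -7.57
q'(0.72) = -16.02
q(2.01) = -98.58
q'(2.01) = -158.99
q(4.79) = -2095.53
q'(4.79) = -1623.90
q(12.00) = -69567.00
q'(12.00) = -22537.00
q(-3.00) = -162.00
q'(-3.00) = 233.00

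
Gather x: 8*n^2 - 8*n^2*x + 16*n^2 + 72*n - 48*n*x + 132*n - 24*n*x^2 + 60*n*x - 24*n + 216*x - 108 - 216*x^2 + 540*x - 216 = 24*n^2 + 180*n + x^2*(-24*n - 216) + x*(-8*n^2 + 12*n + 756) - 324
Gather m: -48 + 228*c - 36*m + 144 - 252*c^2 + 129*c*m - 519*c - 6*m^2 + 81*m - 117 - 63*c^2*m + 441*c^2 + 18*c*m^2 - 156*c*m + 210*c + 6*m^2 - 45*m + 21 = 189*c^2 + 18*c*m^2 - 81*c + m*(-63*c^2 - 27*c)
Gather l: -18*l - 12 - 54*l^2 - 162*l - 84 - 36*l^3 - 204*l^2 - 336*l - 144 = -36*l^3 - 258*l^2 - 516*l - 240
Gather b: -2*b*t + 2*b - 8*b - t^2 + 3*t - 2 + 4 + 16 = b*(-2*t - 6) - t^2 + 3*t + 18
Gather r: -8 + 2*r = 2*r - 8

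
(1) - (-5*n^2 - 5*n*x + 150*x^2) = 5*n^2 + 5*n*x - 150*x^2 + 1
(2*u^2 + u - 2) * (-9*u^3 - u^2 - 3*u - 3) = -18*u^5 - 11*u^4 + 11*u^3 - 7*u^2 + 3*u + 6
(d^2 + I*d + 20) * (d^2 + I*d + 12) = d^4 + 2*I*d^3 + 31*d^2 + 32*I*d + 240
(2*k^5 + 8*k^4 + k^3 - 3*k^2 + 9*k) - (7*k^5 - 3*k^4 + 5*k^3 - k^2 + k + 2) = -5*k^5 + 11*k^4 - 4*k^3 - 2*k^2 + 8*k - 2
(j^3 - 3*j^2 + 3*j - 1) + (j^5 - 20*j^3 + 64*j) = j^5 - 19*j^3 - 3*j^2 + 67*j - 1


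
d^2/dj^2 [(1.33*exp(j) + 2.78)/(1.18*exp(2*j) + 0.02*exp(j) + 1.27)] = (1.851892*exp(4*j) + 15.4521*exp(3*j) - 11.762004*exp(2*j) - 16.697102*exp(j) + 2.074545)*exp(j)/(1.643032*exp(6*j) + 0.083544*exp(5*j) + 5.30646*exp(4*j) + 0.17984*exp(3*j) + 5.71119*exp(2*j) + 0.096774*exp(j) + 2.048383)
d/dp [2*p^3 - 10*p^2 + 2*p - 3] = 6*p^2 - 20*p + 2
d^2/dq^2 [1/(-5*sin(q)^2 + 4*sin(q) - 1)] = 2*(50*sin(q)^4 - 30*sin(q)^3 - 77*sin(q)^2 + 62*sin(q) - 11)/(5*sin(q)^2 - 4*sin(q) + 1)^3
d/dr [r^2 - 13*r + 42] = 2*r - 13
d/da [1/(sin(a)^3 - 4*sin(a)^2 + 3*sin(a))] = (-3*cos(a) + 8/tan(a) - 3*cos(a)/sin(a)^2)/((sin(a) - 3)^2*(sin(a) - 1)^2)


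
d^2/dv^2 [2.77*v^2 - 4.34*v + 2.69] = 5.54000000000000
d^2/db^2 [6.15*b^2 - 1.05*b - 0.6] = 12.3000000000000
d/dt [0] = 0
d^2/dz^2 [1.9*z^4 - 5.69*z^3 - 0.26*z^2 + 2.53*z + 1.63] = 22.8*z^2 - 34.14*z - 0.52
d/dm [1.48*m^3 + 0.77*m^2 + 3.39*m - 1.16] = 4.44*m^2 + 1.54*m + 3.39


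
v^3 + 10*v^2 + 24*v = v*(v + 4)*(v + 6)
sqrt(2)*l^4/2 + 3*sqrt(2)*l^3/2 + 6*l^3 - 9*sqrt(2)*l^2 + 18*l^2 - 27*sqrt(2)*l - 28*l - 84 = (l + 3)*(l - 2*sqrt(2))*(l + 7*sqrt(2))*(sqrt(2)*l/2 + 1)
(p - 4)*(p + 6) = p^2 + 2*p - 24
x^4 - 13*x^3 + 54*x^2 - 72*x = x*(x - 6)*(x - 4)*(x - 3)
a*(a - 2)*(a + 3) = a^3 + a^2 - 6*a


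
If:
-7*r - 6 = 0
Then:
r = -6/7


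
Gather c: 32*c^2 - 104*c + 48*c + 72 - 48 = 32*c^2 - 56*c + 24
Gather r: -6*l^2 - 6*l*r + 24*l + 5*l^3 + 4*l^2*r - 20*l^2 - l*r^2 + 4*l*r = 5*l^3 - 26*l^2 - l*r^2 + 24*l + r*(4*l^2 - 2*l)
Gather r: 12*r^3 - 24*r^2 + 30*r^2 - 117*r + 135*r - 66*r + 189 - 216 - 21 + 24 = 12*r^3 + 6*r^2 - 48*r - 24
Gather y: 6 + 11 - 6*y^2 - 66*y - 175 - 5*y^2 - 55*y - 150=-11*y^2 - 121*y - 308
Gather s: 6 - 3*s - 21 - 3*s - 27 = -6*s - 42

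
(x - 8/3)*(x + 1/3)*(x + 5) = x^3 + 8*x^2/3 - 113*x/9 - 40/9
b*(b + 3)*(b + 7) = b^3 + 10*b^2 + 21*b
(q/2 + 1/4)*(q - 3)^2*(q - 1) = q^4/2 - 13*q^3/4 + 23*q^2/4 - 3*q/4 - 9/4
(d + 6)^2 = d^2 + 12*d + 36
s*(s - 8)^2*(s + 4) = s^4 - 12*s^3 + 256*s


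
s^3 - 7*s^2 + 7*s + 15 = (s - 5)*(s - 3)*(s + 1)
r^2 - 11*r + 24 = (r - 8)*(r - 3)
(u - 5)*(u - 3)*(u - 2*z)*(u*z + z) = u^4*z - 2*u^3*z^2 - 7*u^3*z + 14*u^2*z^2 + 7*u^2*z - 14*u*z^2 + 15*u*z - 30*z^2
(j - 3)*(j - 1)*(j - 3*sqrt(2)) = j^3 - 3*sqrt(2)*j^2 - 4*j^2 + 3*j + 12*sqrt(2)*j - 9*sqrt(2)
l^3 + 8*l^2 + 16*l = l*(l + 4)^2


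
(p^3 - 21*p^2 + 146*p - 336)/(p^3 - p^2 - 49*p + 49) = (p^2 - 14*p + 48)/(p^2 + 6*p - 7)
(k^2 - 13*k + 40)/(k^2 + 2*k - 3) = (k^2 - 13*k + 40)/(k^2 + 2*k - 3)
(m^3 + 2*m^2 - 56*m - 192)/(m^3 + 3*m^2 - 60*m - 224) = (m + 6)/(m + 7)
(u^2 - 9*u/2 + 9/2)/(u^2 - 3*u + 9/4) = 2*(u - 3)/(2*u - 3)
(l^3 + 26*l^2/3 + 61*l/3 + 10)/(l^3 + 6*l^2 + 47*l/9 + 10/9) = 3*(l + 3)/(3*l + 1)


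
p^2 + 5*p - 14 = (p - 2)*(p + 7)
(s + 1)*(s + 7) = s^2 + 8*s + 7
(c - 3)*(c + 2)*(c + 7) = c^3 + 6*c^2 - 13*c - 42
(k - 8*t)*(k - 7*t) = k^2 - 15*k*t + 56*t^2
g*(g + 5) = g^2 + 5*g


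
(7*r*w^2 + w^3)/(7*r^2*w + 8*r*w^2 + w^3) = w/(r + w)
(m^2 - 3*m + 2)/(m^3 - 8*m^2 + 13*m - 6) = (m - 2)/(m^2 - 7*m + 6)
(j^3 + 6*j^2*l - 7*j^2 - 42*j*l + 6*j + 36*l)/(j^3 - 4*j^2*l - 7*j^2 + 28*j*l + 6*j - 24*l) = (j + 6*l)/(j - 4*l)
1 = 1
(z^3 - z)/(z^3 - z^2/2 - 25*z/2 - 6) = 2*z*(1 - z^2)/(-2*z^3 + z^2 + 25*z + 12)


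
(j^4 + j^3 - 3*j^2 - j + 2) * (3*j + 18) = 3*j^5 + 21*j^4 + 9*j^3 - 57*j^2 - 12*j + 36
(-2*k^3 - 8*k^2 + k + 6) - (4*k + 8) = -2*k^3 - 8*k^2 - 3*k - 2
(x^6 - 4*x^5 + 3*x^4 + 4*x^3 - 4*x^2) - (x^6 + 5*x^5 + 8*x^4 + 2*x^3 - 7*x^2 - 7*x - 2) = -9*x^5 - 5*x^4 + 2*x^3 + 3*x^2 + 7*x + 2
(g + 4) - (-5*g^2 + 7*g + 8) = 5*g^2 - 6*g - 4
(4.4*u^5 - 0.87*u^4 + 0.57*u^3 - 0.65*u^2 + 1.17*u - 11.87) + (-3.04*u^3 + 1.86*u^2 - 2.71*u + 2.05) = 4.4*u^5 - 0.87*u^4 - 2.47*u^3 + 1.21*u^2 - 1.54*u - 9.82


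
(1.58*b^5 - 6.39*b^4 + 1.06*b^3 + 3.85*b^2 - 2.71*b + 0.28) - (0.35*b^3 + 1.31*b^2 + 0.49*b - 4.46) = 1.58*b^5 - 6.39*b^4 + 0.71*b^3 + 2.54*b^2 - 3.2*b + 4.74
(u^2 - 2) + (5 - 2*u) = u^2 - 2*u + 3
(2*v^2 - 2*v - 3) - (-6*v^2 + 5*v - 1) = 8*v^2 - 7*v - 2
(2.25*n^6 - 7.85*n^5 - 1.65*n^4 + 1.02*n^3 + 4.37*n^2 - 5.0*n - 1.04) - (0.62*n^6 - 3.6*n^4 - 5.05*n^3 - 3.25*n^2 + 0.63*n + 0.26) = 1.63*n^6 - 7.85*n^5 + 1.95*n^4 + 6.07*n^3 + 7.62*n^2 - 5.63*n - 1.3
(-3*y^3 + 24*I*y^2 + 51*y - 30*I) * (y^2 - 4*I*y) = -3*y^5 + 36*I*y^4 + 147*y^3 - 234*I*y^2 - 120*y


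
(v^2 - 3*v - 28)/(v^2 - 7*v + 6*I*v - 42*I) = (v + 4)/(v + 6*I)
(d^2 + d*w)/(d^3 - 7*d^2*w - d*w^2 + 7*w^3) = d/(d^2 - 8*d*w + 7*w^2)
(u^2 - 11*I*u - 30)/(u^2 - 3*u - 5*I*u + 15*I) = (u - 6*I)/(u - 3)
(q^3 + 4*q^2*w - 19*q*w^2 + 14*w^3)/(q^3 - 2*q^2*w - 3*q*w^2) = (-q^3 - 4*q^2*w + 19*q*w^2 - 14*w^3)/(q*(-q^2 + 2*q*w + 3*w^2))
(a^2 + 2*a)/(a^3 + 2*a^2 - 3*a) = (a + 2)/(a^2 + 2*a - 3)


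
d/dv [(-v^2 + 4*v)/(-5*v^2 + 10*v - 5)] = 2*(v + 2)/(5*(v^3 - 3*v^2 + 3*v - 1))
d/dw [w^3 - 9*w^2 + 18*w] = 3*w^2 - 18*w + 18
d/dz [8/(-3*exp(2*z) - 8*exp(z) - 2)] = (48*exp(z) + 64)*exp(z)/(3*exp(2*z) + 8*exp(z) + 2)^2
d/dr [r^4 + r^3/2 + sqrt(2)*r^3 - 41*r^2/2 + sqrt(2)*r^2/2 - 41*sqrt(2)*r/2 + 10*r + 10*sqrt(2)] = 4*r^3 + 3*r^2/2 + 3*sqrt(2)*r^2 - 41*r + sqrt(2)*r - 41*sqrt(2)/2 + 10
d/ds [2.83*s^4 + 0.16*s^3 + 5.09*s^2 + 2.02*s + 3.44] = 11.32*s^3 + 0.48*s^2 + 10.18*s + 2.02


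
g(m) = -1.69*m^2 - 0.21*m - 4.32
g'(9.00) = -30.63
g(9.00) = -143.10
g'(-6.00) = 20.07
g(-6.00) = -63.90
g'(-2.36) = 7.77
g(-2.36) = -13.24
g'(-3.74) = 12.43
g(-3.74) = -27.17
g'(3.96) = -13.59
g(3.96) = -31.65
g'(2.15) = -7.48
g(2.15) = -12.58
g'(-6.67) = 22.33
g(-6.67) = -78.11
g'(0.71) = -2.61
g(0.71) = -5.32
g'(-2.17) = 7.12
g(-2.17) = -11.82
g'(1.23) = -4.37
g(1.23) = -7.14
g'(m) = -3.38*m - 0.21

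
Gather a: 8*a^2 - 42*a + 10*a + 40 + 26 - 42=8*a^2 - 32*a + 24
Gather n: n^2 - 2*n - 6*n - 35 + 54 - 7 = n^2 - 8*n + 12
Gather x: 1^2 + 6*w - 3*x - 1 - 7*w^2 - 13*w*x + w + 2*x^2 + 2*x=-7*w^2 + 7*w + 2*x^2 + x*(-13*w - 1)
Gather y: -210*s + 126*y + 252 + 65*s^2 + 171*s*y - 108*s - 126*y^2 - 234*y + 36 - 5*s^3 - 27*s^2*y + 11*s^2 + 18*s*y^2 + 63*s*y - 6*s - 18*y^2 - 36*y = -5*s^3 + 76*s^2 - 324*s + y^2*(18*s - 144) + y*(-27*s^2 + 234*s - 144) + 288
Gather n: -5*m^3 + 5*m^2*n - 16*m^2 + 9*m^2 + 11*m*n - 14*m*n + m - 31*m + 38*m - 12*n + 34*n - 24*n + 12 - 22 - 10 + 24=-5*m^3 - 7*m^2 + 8*m + n*(5*m^2 - 3*m - 2) + 4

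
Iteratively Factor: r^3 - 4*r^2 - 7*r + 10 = (r - 1)*(r^2 - 3*r - 10) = (r - 5)*(r - 1)*(r + 2)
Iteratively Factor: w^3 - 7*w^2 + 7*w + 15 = (w - 3)*(w^2 - 4*w - 5) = (w - 3)*(w + 1)*(w - 5)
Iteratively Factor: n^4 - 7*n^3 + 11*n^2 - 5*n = (n - 5)*(n^3 - 2*n^2 + n) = (n - 5)*(n - 1)*(n^2 - n) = n*(n - 5)*(n - 1)*(n - 1)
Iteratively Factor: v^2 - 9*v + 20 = (v - 5)*(v - 4)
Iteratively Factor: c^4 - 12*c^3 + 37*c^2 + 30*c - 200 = (c + 2)*(c^3 - 14*c^2 + 65*c - 100) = (c - 5)*(c + 2)*(c^2 - 9*c + 20) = (c - 5)*(c - 4)*(c + 2)*(c - 5)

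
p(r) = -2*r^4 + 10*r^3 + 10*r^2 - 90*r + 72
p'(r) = -8*r^3 + 30*r^2 + 20*r - 90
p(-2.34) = 149.26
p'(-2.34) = 129.97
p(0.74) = 14.33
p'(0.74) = -62.01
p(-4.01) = -568.25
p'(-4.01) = 828.05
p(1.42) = -15.13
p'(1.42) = -24.01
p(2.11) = -19.08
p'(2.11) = 10.61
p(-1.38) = 181.71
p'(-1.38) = -39.44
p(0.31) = 45.34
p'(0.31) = -81.16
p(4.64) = -58.38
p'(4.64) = -150.49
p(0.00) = 72.00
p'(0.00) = -90.00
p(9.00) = -5760.00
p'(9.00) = -3312.00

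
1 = 1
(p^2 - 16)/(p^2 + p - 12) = (p - 4)/(p - 3)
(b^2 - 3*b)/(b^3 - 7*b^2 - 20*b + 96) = b/(b^2 - 4*b - 32)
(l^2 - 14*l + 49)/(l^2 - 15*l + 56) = (l - 7)/(l - 8)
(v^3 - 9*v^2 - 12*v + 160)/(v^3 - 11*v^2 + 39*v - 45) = (v^2 - 4*v - 32)/(v^2 - 6*v + 9)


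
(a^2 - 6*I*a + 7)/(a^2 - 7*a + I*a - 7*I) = (a - 7*I)/(a - 7)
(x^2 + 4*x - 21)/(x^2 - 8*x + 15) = (x + 7)/(x - 5)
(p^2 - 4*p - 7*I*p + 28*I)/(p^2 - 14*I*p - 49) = (p - 4)/(p - 7*I)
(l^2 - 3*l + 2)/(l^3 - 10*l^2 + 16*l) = (l - 1)/(l*(l - 8))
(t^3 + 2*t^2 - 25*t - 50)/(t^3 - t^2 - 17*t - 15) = (t^2 + 7*t + 10)/(t^2 + 4*t + 3)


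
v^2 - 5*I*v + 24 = (v - 8*I)*(v + 3*I)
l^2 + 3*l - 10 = (l - 2)*(l + 5)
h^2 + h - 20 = (h - 4)*(h + 5)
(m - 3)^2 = m^2 - 6*m + 9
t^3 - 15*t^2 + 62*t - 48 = (t - 8)*(t - 6)*(t - 1)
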